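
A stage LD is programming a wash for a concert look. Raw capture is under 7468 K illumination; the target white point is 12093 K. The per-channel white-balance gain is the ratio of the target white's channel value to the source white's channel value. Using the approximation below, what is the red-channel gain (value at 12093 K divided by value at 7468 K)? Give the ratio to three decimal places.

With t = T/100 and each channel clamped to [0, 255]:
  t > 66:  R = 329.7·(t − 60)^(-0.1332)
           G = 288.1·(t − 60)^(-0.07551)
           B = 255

At 7468 K (t = 74.68):
  R = 329.7·(74.68 − 60)^(-0.1332) = 329.7·14.68^(-0.1332) = 329.7·0.69918 = 230.521.
At 12093 K (t = 120.93):
  R = 329.7·(120.93 − 60)^(-0.1332) = 329.7·60.93^(-0.1332) = 329.7·0.57844 = 190.713.
Gain = 190.713 / 230.521 = 0.8273 → 0.827.

0.827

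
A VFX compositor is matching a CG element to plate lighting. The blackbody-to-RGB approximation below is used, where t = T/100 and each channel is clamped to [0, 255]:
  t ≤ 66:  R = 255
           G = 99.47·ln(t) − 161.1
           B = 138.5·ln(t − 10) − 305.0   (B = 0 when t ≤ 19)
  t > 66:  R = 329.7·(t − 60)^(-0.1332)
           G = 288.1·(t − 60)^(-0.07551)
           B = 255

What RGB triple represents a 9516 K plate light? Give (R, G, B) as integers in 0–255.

t = 9516/100 = 95.16; the t > 66 branch applies.
R = 329.7·(95.16 − 60)^(-0.1332) = 329.7·35.16^(-0.1332) = 329.7·0.62240 = 205.204.
G = 288.1·(95.16 − 60)^(-0.07551) = 288.1·35.16^(-0.07551) = 288.1·0.76429 = 220.192.
B = 255 by definition for t > 66.
Rounded: (205, 220, 255).

(205, 220, 255)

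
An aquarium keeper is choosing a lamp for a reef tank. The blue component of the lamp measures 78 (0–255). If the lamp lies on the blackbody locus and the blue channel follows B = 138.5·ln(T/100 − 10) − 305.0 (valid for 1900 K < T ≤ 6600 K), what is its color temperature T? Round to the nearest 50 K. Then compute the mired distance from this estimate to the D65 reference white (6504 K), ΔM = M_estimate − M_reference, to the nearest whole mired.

+231 mireds

ln(t − 10) = (78 + 305.0) / 138.5 = 2.7653.
t − 10 = e^2.7653 = 15.884, so t = 25.884.
T = 100·t = 2588 K → 2600 K to the nearest 50 K.
M_estimate = 10⁶/2600 = 384.62; M_reference = 10⁶/6504 = 153.75.
ΔM = 384.62 − 153.75 = 230.86 → +231 mireds.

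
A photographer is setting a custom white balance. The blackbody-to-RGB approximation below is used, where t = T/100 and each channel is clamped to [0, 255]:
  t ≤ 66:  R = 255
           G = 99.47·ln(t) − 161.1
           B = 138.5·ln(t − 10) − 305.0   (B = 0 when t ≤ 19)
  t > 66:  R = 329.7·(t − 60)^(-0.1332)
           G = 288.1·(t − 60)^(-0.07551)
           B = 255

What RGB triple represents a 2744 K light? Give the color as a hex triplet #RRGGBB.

#FFA85B

t = 2744/100 = 27.44; the t ≤ 66 branch applies.
R = 255 by definition for t ≤ 66.
G = 99.47·ln 27.44 − 161.1 = 99.47·3.3120 − 161.1 = 168.345.
B = 138.5·ln(27.44 − 10) − 305.0 = 138.5·ln 17.44 − 305.0 = 138.5·2.8588 − 305.0 = 90.939.
Rounded: (255, 168, 91).
In hex: #FFA85B.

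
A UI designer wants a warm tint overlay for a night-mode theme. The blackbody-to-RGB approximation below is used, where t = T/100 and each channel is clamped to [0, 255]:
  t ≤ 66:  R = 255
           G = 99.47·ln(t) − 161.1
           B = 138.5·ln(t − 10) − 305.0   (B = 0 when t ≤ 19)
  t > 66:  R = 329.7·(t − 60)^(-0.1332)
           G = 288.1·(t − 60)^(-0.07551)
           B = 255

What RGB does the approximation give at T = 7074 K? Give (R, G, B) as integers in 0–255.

(240, 241, 255)

t = 7074/100 = 70.74; the t > 66 branch applies.
R = 329.7·(70.74 − 60)^(-0.1332) = 329.7·10.74^(-0.1332) = 329.7·0.72890 = 240.320.
G = 288.1·(70.74 − 60)^(-0.07551) = 288.1·10.74^(-0.07551) = 288.1·0.83589 = 240.820.
B = 255 by definition for t > 66.
Rounded: (240, 241, 255).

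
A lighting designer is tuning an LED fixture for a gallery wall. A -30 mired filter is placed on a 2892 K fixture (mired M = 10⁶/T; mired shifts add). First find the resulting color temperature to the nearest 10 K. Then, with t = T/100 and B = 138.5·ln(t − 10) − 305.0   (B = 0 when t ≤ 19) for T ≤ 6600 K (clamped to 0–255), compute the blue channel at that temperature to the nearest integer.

121

M_in = 10⁶/2892 = 345.78; M_out = 345.78 + (-30) = 315.78.
T_out = 10⁶/315.78 = 3166.7 K → 3170 K; t = 31.7.
B = 138.5·ln(31.7 − 10) − 305.0 = 138.5·ln 21.7 − 305.0 = 138.5·3.0773 − 305.0 = 121.208.
Rounded: 121.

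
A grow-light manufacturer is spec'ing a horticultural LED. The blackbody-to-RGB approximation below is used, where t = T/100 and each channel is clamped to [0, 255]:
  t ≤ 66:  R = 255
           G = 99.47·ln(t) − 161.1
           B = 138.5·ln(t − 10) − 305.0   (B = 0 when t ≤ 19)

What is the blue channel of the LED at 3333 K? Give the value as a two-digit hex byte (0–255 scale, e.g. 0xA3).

t = 3333/100 = 33.33; the t ≤ 66 branch applies.
B = 138.5·ln(33.33 − 10) − 305.0 = 138.5·ln 23.33 − 305.0 = 138.5·3.1497 − 305.0 = 131.239.
Rounded: 131; in hex, 0x83.

0x83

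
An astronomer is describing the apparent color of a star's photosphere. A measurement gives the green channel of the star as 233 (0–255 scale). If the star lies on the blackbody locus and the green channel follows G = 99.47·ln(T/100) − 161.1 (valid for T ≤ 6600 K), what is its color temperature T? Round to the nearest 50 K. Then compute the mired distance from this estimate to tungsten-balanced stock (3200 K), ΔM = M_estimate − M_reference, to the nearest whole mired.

ln t = (233 + 161.1) / 99.47 = 3.9620.
t = e^3.9620 = 52.562.
T = 100·t = 5256 K → 5250 K to the nearest 50 K.
M_estimate = 10⁶/5250 = 190.48; M_reference = 10⁶/3200 = 312.50.
ΔM = 190.48 − 312.50 = -122.02 → -122 mireds.

-122 mireds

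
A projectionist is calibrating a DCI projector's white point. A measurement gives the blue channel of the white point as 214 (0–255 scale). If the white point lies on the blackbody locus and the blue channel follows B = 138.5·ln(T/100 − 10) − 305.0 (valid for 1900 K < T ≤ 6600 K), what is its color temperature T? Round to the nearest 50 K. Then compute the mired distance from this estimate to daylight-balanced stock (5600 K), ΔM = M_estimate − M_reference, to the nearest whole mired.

+12 mireds

ln(t − 10) = (214 + 305.0) / 138.5 = 3.7473.
t − 10 = e^3.7473 = 42.406, so t = 52.406.
T = 100·t = 5241 K → 5250 K to the nearest 50 K.
M_estimate = 10⁶/5250 = 190.48; M_reference = 10⁶/5600 = 178.57.
ΔM = 190.48 − 178.57 = 11.90 → +12 mireds.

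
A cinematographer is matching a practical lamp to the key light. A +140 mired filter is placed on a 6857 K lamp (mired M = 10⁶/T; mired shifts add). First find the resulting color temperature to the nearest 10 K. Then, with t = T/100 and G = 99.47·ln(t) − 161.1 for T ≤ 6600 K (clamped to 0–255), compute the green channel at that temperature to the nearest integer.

M_in = 10⁶/6857 = 145.84; M_out = 145.84 + (+140) = 285.84.
T_out = 10⁶/285.84 = 3498.5 K → 3500 K; t = 35.
G = 99.47·ln 35 − 161.1 = 99.47·3.5553 − 161.1 = 192.550.
Rounded: 193.

193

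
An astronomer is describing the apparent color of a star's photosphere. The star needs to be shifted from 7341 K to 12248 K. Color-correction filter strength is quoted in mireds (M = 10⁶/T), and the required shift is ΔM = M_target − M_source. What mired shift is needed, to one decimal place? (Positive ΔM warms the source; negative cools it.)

M_source = 10⁶/7341 = 136.221; M_target = 10⁶/12248 = 81.646.
ΔM = 81.646 − 136.221 = -54.575 → -54.6 mireds, a cooling shift.

-54.6 mireds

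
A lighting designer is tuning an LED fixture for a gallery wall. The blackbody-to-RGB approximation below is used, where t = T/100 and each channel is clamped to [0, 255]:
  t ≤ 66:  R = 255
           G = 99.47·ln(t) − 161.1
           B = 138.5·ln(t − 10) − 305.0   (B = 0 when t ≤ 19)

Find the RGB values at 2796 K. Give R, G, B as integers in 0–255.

R=255, G=170, B=95

t = 2796/100 = 27.96; the t ≤ 66 branch applies.
R = 255 by definition for t ≤ 66.
G = 99.47·ln 27.96 − 161.1 = 99.47·3.3308 − 161.1 = 170.212.
B = 138.5·ln(27.96 − 10) − 305.0 = 138.5·ln 17.96 − 305.0 = 138.5·2.8881 − 305.0 = 95.008.
Rounded: (255, 170, 95).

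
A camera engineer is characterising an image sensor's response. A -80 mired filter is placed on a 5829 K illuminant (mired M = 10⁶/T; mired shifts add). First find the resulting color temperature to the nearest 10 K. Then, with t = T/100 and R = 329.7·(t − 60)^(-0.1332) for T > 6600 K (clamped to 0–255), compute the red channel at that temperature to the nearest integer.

196

M_in = 10⁶/5829 = 171.56; M_out = 171.56 + (-80) = 91.56.
T_out = 10⁶/91.56 = 10922.3 K → 10920 K; t = 109.2.
R = 329.7·(109.2 − 60)^(-0.1332) = 329.7·49.2^(-0.1332) = 329.7·0.59516 = 196.223.
Rounded: 196.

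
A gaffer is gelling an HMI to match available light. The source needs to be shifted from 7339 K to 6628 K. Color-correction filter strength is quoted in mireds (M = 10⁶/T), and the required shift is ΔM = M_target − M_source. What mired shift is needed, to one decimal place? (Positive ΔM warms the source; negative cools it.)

+14.6 mireds

M_source = 10⁶/7339 = 136.258; M_target = 10⁶/6628 = 150.875.
ΔM = 150.875 − 136.258 = 14.617 → +14.6 mireds, a warming shift.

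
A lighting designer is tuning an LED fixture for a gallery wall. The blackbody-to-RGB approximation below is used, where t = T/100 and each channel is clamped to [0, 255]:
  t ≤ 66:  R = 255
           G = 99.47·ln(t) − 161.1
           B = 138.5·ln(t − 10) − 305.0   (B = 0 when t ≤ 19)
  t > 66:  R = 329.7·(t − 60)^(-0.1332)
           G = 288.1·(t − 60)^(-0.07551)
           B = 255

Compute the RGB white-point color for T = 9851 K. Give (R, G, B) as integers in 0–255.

t = 9851/100 = 98.51; the t > 66 branch applies.
R = 329.7·(98.51 − 60)^(-0.1332) = 329.7·38.51^(-0.1332) = 329.7·0.61490 = 202.731.
G = 288.1·(98.51 − 60)^(-0.07551) = 288.1·38.51^(-0.07551) = 288.1·0.75906 = 218.684.
B = 255 by definition for t > 66.
Rounded: (203, 219, 255).

(203, 219, 255)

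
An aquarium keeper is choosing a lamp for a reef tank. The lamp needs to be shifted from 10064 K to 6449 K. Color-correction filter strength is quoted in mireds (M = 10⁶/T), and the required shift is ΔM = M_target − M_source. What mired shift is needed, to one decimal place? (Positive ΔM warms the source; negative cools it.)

+55.7 mireds

M_source = 10⁶/10064 = 99.364; M_target = 10⁶/6449 = 155.063.
ΔM = 155.063 − 99.364 = 55.699 → +55.7 mireds, a warming shift.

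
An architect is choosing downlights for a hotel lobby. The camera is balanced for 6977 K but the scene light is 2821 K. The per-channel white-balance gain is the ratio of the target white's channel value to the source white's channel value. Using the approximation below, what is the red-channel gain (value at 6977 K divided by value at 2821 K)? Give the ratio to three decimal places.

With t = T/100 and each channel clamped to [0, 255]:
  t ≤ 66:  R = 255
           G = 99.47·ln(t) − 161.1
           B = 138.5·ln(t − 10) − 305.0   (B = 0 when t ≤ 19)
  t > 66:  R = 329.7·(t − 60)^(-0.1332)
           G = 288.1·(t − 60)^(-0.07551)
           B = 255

0.954

At 2821 K (t = 28.21):
  R = 255 by definition for t ≤ 66.
At 6977 K (t = 69.77):
  R = 329.7·(69.77 − 60)^(-0.1332) = 329.7·9.77^(-0.1332) = 329.7·0.73815 = 243.369.
Gain = 243.369 / 255.000 = 0.9544 → 0.954.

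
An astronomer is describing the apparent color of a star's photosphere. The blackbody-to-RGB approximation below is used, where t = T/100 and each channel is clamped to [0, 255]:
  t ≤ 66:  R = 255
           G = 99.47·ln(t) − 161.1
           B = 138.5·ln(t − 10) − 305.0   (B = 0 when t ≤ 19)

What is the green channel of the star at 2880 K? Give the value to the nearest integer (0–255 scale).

173

t = 2880/100 = 28.8; the t ≤ 66 branch applies.
G = 99.47·ln 28.8 − 161.1 = 99.47·3.3604 − 161.1 = 173.157.
Rounded: 173.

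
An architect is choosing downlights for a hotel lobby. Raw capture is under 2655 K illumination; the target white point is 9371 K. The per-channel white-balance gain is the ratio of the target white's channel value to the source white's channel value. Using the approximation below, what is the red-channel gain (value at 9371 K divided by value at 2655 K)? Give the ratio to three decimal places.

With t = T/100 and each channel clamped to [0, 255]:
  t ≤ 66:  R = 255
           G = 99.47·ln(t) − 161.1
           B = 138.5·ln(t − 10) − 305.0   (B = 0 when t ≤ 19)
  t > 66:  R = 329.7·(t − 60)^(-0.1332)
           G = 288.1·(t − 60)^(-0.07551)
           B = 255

At 2655 K (t = 26.55):
  R = 255 by definition for t ≤ 66.
At 9371 K (t = 93.71):
  R = 329.7·(93.71 − 60)^(-0.1332) = 329.7·33.71^(-0.1332) = 329.7·0.62590 = 206.358.
Gain = 206.358 / 255.000 = 0.8092 → 0.809.

0.809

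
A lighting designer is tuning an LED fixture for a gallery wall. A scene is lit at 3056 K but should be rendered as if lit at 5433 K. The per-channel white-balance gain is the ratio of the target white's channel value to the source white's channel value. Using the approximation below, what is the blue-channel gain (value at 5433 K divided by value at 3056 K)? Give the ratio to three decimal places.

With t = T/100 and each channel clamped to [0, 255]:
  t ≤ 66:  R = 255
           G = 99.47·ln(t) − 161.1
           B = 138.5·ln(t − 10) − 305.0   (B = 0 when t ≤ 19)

At 3056 K (t = 30.56):
  B = 138.5·ln(30.56 − 10) − 305.0 = 138.5·ln 20.56 − 305.0 = 138.5·3.0233 − 305.0 = 113.734.
At 5433 K (t = 54.33):
  B = 138.5·ln(54.33 − 10) − 305.0 = 138.5·ln 44.33 − 305.0 = 138.5·3.7917 − 305.0 = 220.145.
Gain = 220.145 / 113.734 = 1.9356 → 1.936.

1.936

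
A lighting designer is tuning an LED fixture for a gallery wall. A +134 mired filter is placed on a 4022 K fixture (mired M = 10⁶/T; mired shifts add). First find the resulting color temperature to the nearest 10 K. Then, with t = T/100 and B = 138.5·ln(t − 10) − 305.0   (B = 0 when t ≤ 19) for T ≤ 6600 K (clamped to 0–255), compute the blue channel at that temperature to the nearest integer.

M_in = 10⁶/4022 = 248.63; M_out = 248.63 + (+134) = 382.63.
T_out = 10⁶/382.63 = 2613.5 K → 2610 K; t = 26.1.
B = 138.5·ln(26.1 − 10) − 305.0 = 138.5·ln 16.1 − 305.0 = 138.5·2.7788 − 305.0 = 79.866.
Rounded: 80.

80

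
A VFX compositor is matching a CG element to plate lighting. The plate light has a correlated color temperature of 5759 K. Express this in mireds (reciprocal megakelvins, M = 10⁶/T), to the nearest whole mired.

M = 10⁶ / 5759 = 173.641 → 174 mireds.

174 mireds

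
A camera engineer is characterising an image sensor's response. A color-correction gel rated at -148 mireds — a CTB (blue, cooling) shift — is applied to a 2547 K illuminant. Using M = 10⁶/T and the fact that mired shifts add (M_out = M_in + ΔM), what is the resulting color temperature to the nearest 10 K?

M_in = 10⁶/2547 = 392.62 mireds.
M_out = 392.62 + (-148) = 244.62 mireds.
T_out = 10⁶/244.62 = 4088.0 K → 4090 K.

4090 K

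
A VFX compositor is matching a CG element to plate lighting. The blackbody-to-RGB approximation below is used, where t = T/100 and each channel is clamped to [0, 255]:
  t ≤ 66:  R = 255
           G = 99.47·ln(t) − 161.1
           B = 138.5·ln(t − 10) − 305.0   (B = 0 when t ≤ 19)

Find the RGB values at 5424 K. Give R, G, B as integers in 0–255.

R=255, G=236, B=220

t = 5424/100 = 54.24; the t ≤ 66 branch applies.
R = 255 by definition for t ≤ 66.
G = 99.47·ln 54.24 − 161.1 = 99.47·3.9934 − 161.1 = 236.125.
B = 138.5·ln(54.24 − 10) − 305.0 = 138.5·ln 44.24 − 305.0 = 138.5·3.7896 − 305.0 = 219.864.
Rounded: (255, 236, 220).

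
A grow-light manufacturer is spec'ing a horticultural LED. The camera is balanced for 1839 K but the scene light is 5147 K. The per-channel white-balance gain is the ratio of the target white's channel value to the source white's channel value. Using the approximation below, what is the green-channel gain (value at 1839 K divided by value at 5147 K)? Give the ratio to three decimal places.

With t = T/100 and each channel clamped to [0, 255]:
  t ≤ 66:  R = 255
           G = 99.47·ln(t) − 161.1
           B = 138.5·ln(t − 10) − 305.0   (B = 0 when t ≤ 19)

At 5147 K (t = 51.47):
  G = 99.47·ln 51.47 − 161.1 = 99.47·3.9410 − 161.1 = 230.911.
At 1839 K (t = 18.39):
  G = 99.47·ln 18.39 − 161.1 = 99.47·2.9118 − 161.1 = 128.537.
Gain = 128.537 / 230.911 = 0.5567 → 0.557.

0.557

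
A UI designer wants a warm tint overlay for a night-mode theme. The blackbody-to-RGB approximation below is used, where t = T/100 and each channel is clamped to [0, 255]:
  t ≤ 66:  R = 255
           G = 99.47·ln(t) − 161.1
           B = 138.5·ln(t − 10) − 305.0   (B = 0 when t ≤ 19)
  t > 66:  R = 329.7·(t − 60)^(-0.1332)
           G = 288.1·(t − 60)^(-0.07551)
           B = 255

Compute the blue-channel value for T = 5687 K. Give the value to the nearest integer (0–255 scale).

t = 5687/100 = 56.87; the t ≤ 66 branch applies.
B = 138.5·ln(56.87 − 10) − 305.0 = 138.5·ln 46.87 − 305.0 = 138.5·3.8474 − 305.0 = 227.862.
Rounded: 228.

228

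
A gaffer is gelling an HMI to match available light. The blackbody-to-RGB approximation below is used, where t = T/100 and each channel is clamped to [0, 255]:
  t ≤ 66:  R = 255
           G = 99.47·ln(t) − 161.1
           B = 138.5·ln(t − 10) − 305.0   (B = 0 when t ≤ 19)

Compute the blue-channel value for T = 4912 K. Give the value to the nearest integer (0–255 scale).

203

t = 4912/100 = 49.12; the t ≤ 66 branch applies.
B = 138.5·ln(49.12 − 10) − 305.0 = 138.5·ln 39.12 − 305.0 = 138.5·3.6666 − 305.0 = 202.829.
Rounded: 203.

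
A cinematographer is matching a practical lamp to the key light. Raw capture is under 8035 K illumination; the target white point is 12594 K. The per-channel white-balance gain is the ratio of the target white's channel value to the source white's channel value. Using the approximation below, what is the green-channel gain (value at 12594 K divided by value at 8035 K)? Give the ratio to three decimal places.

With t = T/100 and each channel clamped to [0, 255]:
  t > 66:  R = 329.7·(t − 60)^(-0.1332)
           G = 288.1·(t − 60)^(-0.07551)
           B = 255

0.915

At 8035 K (t = 80.35):
  G = 288.1·(80.35 − 60)^(-0.07551) = 288.1·20.35^(-0.07551) = 288.1·0.79651 = 229.474.
At 12594 K (t = 125.94):
  G = 288.1·(125.94 − 60)^(-0.07551) = 288.1·65.94^(-0.07551) = 288.1·0.72885 = 209.981.
Gain = 209.981 / 229.474 = 0.9151 → 0.915.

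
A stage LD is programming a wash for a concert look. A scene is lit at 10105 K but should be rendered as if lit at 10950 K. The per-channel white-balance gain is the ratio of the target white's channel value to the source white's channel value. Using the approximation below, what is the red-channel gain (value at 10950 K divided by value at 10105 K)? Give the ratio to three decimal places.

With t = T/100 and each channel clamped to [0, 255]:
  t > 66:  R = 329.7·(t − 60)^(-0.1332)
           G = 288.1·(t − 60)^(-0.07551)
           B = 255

0.975

At 10105 K (t = 101.05):
  R = 329.7·(101.05 − 60)^(-0.1332) = 329.7·41.05^(-0.1332) = 329.7·0.60969 = 201.014.
At 10950 K (t = 109.5):
  R = 329.7·(109.5 − 60)^(-0.1332) = 329.7·49.5^(-0.1332) = 329.7·0.59467 = 196.064.
Gain = 196.064 / 201.014 = 0.9754 → 0.975.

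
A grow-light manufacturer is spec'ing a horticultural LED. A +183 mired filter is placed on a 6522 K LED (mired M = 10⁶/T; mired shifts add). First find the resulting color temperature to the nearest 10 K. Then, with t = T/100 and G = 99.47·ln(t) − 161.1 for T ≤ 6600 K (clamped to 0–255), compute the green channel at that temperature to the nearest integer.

M_in = 10⁶/6522 = 153.33; M_out = 153.33 + (+183) = 336.33.
T_out = 10⁶/336.33 = 2973.3 K → 2970 K; t = 29.7.
G = 99.47·ln 29.7 − 161.1 = 99.47·3.3911 − 161.1 = 176.217.
Rounded: 176.

176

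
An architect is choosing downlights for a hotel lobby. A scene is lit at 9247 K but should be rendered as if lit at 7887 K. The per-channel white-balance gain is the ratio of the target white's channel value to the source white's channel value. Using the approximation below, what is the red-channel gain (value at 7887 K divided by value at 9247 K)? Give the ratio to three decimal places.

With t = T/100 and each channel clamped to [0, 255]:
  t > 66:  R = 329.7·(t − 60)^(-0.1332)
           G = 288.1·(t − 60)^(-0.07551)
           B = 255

At 9247 K (t = 92.47):
  R = 329.7·(92.47 − 60)^(-0.1332) = 329.7·32.47^(-0.1332) = 329.7·0.62903 = 207.391.
At 7887 K (t = 78.87):
  R = 329.7·(78.87 − 60)^(-0.1332) = 329.7·18.87^(-0.1332) = 329.7·0.67619 = 222.939.
Gain = 222.939 / 207.391 = 1.0750 → 1.075.

1.075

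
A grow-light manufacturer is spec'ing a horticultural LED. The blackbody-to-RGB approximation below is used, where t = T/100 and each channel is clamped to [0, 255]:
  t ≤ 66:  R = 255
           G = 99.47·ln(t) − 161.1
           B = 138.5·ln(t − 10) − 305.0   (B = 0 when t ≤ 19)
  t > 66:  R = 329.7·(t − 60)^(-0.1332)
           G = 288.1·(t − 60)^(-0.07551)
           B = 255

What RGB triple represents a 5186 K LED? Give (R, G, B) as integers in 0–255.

(255, 232, 212)

t = 5186/100 = 51.86; the t ≤ 66 branch applies.
R = 255 by definition for t ≤ 66.
G = 99.47·ln 51.86 − 161.1 = 99.47·3.9485 − 161.1 = 231.662.
B = 138.5·ln(51.86 − 10) − 305.0 = 138.5·ln 41.86 − 305.0 = 138.5·3.7343 − 305.0 = 212.205.
Rounded: (255, 232, 212).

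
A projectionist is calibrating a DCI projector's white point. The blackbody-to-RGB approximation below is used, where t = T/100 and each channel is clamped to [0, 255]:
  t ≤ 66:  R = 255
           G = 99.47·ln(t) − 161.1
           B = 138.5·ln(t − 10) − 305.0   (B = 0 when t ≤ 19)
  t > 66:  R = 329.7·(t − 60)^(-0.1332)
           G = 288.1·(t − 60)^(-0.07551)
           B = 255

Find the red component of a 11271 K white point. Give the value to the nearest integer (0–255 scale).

t = 11271/100 = 112.71; the t > 66 branch applies.
R = 329.7·(112.71 − 60)^(-0.1332) = 329.7·52.71^(-0.1332) = 329.7·0.58972 = 194.430.
Rounded: 194.

194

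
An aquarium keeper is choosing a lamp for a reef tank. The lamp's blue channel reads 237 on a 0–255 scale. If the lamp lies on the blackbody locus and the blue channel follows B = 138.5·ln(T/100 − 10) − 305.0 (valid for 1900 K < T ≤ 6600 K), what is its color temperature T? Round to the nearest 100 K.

ln(t − 10) = (237 + 305.0) / 138.5 = 3.9134.
t − 10 = e^3.9134 = 50.067, so t = 60.067.
T = 100·t = 6007 K → 6000 K to the nearest 100 K.

6000 K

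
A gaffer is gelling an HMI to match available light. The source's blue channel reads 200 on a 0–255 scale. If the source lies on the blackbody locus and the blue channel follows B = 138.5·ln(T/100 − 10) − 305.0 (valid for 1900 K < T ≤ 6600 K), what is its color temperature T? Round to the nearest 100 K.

ln(t − 10) = (200 + 305.0) / 138.5 = 3.6462.
t − 10 = e^3.6462 = 38.329, so t = 48.329.
T = 100·t = 4833 K → 4800 K to the nearest 100 K.

4800 K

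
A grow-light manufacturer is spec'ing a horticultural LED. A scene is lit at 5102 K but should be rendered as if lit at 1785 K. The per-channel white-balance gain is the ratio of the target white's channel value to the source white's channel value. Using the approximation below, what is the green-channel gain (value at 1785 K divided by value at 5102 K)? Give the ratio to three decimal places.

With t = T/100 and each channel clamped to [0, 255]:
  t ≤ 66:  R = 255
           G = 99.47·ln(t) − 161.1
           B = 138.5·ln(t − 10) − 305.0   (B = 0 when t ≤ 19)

At 5102 K (t = 51.02):
  G = 99.47·ln 51.02 − 161.1 = 99.47·3.9322 − 161.1 = 230.038.
At 1785 K (t = 17.85):
  G = 99.47·ln 17.85 − 161.1 = 99.47·2.8820 − 161.1 = 125.573.
Gain = 125.573 / 230.038 = 0.5459 → 0.546.

0.546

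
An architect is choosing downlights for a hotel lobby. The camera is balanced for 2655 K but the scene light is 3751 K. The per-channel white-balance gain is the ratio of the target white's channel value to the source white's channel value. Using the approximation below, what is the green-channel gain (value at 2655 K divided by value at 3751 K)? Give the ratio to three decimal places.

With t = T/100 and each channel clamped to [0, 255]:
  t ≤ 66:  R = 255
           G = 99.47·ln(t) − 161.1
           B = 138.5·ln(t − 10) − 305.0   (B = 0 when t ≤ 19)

0.828

At 3751 K (t = 37.51):
  G = 99.47·ln 37.51 − 161.1 = 99.47·3.6246 − 161.1 = 199.440.
At 2655 K (t = 26.55):
  G = 99.47·ln 26.55 − 161.1 = 99.47·3.2790 − 161.1 = 165.065.
Gain = 165.065 / 199.440 = 0.8276 → 0.828.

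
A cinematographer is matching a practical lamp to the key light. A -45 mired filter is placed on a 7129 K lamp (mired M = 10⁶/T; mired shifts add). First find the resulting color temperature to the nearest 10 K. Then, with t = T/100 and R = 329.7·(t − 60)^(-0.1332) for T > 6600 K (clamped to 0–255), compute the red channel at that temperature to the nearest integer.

M_in = 10⁶/7129 = 140.27; M_out = 140.27 + (-45) = 95.27.
T_out = 10⁶/95.27 = 10496.2 K → 10500 K; t = 105.
R = 329.7·(105 − 60)^(-0.1332) = 329.7·45^(-0.1332) = 329.7·0.60227 = 198.569.
Rounded: 199.

199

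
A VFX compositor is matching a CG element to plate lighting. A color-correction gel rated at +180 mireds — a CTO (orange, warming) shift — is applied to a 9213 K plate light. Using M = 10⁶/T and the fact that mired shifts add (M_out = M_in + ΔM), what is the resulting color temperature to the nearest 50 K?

M_in = 10⁶/9213 = 108.54 mireds.
M_out = 108.54 + (+180) = 288.54 mireds.
T_out = 10⁶/288.54 = 3465.7 K → 3450 K.

3450 K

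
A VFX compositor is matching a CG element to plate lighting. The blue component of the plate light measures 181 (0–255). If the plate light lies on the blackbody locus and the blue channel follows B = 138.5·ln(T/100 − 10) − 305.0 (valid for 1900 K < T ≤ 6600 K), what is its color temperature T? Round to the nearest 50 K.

4350 K

ln(t − 10) = (181 + 305.0) / 138.5 = 3.5090.
t − 10 = e^3.5090 = 33.416, so t = 43.416.
T = 100·t = 4342 K → 4350 K to the nearest 50 K.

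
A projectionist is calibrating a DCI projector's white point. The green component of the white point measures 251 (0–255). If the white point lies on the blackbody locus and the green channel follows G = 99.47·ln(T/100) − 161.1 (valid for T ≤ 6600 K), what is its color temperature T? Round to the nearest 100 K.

ln t = (251 + 161.1) / 99.47 = 4.1430.
t = e^4.1430 = 62.989.
T = 100·t = 6299 K → 6300 K to the nearest 100 K.

6300 K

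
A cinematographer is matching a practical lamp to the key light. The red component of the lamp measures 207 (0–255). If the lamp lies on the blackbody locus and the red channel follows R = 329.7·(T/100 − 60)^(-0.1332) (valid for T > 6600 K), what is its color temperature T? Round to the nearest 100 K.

(t − 60)^(-0.1332) = 207/329.7 = 0.62784.
t − 60 = 0.62784^(1/-0.1332) = 0.62784^(-7.508) = 32.933, so t = 92.933.
T = 100·t = 9293 K → 9300 K to the nearest 100 K.

9300 K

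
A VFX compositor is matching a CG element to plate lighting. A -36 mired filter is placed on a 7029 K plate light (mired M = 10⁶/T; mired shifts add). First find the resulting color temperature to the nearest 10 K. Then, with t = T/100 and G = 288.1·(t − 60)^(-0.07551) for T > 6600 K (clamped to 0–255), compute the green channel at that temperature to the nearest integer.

M_in = 10⁶/7029 = 142.27; M_out = 142.27 + (-36) = 106.27.
T_out = 10⁶/106.27 = 9410.2 K → 9410 K; t = 94.1.
G = 288.1·(94.1 − 60)^(-0.07551) = 288.1·34.1^(-0.07551) = 288.1·0.76606 = 220.701.
Rounded: 221.

221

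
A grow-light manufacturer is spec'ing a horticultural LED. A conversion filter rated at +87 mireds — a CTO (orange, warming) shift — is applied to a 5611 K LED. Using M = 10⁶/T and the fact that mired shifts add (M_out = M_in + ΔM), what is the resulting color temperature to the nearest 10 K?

3770 K

M_in = 10⁶/5611 = 178.22 mireds.
M_out = 178.22 + (+87) = 265.22 mireds.
T_out = 10⁶/265.22 = 3770.4 K → 3770 K.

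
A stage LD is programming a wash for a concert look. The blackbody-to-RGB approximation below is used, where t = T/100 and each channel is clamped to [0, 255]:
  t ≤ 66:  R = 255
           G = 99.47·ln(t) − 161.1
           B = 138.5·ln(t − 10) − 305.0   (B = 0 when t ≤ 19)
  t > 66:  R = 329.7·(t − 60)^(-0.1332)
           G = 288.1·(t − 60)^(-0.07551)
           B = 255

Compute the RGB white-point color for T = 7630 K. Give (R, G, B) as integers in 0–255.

(227, 233, 255)

t = 7630/100 = 76.3; the t > 66 branch applies.
R = 329.7·(76.3 − 60)^(-0.1332) = 329.7·16.3^(-0.1332) = 329.7·0.68950 = 227.329.
G = 288.1·(76.3 − 60)^(-0.07551) = 288.1·16.3^(-0.07551) = 288.1·0.80997 = 233.352.
B = 255 by definition for t > 66.
Rounded: (227, 233, 255).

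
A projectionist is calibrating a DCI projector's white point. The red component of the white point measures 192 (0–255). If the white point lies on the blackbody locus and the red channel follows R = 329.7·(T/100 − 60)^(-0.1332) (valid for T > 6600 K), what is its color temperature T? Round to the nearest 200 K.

(t − 60)^(-0.1332) = 192/329.7 = 0.58235.
t − 60 = 0.58235^(1/-0.1332) = 0.58235^(-7.508) = 57.929, so t = 117.929.
T = 100·t = 11793 K → 11800 K to the nearest 200 K.

11800 K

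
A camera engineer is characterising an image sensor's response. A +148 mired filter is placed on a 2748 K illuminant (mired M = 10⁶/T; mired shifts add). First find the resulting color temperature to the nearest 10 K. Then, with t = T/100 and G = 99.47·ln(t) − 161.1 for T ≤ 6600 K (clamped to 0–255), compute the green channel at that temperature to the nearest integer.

M_in = 10⁶/2748 = 363.90; M_out = 363.90 + (+148) = 511.90.
T_out = 10⁶/511.90 = 1953.5 K → 1950 K; t = 19.5.
G = 99.47·ln 19.5 − 161.1 = 99.47·2.9704 − 161.1 = 134.367.
Rounded: 134.

134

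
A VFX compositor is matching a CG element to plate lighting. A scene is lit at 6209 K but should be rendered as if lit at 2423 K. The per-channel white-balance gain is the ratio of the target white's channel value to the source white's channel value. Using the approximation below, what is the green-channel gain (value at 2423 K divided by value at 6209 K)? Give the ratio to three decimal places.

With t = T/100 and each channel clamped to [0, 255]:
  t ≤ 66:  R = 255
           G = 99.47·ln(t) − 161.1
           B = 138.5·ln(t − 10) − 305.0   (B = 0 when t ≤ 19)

0.625

At 6209 K (t = 62.09):
  G = 99.47·ln 62.09 − 161.1 = 99.47·4.1286 − 161.1 = 249.570.
At 2423 K (t = 24.23):
  G = 99.47·ln 24.23 − 161.1 = 99.47·3.1876 − 161.1 = 155.970.
Gain = 155.970 / 249.570 = 0.6250 → 0.625.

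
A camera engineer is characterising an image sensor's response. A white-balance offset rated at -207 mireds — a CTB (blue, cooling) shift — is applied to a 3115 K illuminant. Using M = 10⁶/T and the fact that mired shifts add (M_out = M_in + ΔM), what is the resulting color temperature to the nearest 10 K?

M_in = 10⁶/3115 = 321.03 mireds.
M_out = 321.03 + (-207) = 114.03 mireds.
T_out = 10⁶/114.03 = 8769.8 K → 8770 K.

8770 K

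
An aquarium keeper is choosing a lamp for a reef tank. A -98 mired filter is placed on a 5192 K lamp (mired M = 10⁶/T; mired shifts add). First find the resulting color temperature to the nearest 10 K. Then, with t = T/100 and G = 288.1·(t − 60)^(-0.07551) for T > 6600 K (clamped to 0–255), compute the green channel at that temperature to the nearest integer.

216

M_in = 10⁶/5192 = 192.60; M_out = 192.60 + (-98) = 94.60.
T_out = 10⁶/94.60 = 10570.4 K → 10570 K; t = 105.7.
G = 288.1·(105.7 − 60)^(-0.07551) = 288.1·45.7^(-0.07551) = 288.1·0.74931 = 215.875.
Rounded: 216.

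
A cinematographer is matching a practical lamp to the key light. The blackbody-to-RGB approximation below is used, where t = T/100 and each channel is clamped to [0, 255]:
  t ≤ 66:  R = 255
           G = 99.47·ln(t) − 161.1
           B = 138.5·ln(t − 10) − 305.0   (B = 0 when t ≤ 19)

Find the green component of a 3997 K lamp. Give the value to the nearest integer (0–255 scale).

t = 3997/100 = 39.97; the t ≤ 66 branch applies.
G = 99.47·ln 39.97 − 161.1 = 99.47·3.6881 − 161.1 = 205.758.
Rounded: 206.

206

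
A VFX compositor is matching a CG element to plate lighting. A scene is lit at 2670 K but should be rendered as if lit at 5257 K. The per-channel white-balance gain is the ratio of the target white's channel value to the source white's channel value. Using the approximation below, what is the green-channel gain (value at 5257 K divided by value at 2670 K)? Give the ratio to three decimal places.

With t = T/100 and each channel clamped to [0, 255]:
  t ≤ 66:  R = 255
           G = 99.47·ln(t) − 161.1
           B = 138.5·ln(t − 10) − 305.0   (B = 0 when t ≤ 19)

1.407

At 2670 K (t = 26.7):
  G = 99.47·ln 26.7 − 161.1 = 99.47·3.2847 − 161.1 = 165.625.
At 5257 K (t = 52.57):
  G = 99.47·ln 52.57 − 161.1 = 99.47·3.9621 − 161.1 = 233.015.
Gain = 233.015 / 165.625 = 1.4069 → 1.407.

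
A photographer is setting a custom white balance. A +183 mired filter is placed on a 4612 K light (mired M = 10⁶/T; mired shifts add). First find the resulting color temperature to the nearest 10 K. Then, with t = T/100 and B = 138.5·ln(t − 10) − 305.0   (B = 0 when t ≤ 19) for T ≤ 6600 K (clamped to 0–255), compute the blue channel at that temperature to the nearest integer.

M_in = 10⁶/4612 = 216.83; M_out = 216.83 + (+183) = 399.83.
T_out = 10⁶/399.83 = 2501.1 K → 2500 K; t = 25.
B = 138.5·ln(25 − 10) − 305.0 = 138.5·ln 15 − 305.0 = 138.5·2.7081 − 305.0 = 70.065.
Rounded: 70.

70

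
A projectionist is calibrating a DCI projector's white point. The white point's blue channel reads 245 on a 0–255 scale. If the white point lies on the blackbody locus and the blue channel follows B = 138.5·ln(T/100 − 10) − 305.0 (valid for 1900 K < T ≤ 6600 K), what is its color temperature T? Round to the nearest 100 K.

6300 K

ln(t − 10) = (245 + 305.0) / 138.5 = 3.9711.
t − 10 = e^3.9711 = 53.044, so t = 63.044.
T = 100·t = 6304 K → 6300 K to the nearest 100 K.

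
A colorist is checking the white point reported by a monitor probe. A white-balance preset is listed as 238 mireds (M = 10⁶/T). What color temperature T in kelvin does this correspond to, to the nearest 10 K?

T = 10⁶ / 238 = 4201.68 K → 4200 K.

4200 K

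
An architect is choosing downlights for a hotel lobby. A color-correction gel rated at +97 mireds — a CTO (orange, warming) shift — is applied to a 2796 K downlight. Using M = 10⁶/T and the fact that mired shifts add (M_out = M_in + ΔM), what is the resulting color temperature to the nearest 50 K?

2200 K

M_in = 10⁶/2796 = 357.65 mireds.
M_out = 357.65 + (+97) = 454.65 mireds.
T_out = 10⁶/454.65 = 2199.5 K → 2200 K.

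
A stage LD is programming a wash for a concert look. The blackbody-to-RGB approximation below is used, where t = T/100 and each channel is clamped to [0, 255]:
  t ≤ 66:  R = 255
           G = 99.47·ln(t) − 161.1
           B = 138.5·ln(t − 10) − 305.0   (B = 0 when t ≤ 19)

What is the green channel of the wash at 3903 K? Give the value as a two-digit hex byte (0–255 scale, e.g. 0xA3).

0xCB

t = 3903/100 = 39.03; the t ≤ 66 branch applies.
G = 99.47·ln 39.03 − 161.1 = 99.47·3.6643 − 161.1 = 203.391.
Rounded: 203; in hex, 0xCB.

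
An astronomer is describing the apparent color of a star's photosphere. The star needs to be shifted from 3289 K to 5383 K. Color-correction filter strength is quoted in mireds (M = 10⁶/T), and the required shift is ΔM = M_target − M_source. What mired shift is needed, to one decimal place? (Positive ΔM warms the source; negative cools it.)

M_source = 10⁶/3289 = 304.044; M_target = 10⁶/5383 = 185.770.
ΔM = 185.770 − 304.044 = -118.274 → -118.3 mireds, a cooling shift.

-118.3 mireds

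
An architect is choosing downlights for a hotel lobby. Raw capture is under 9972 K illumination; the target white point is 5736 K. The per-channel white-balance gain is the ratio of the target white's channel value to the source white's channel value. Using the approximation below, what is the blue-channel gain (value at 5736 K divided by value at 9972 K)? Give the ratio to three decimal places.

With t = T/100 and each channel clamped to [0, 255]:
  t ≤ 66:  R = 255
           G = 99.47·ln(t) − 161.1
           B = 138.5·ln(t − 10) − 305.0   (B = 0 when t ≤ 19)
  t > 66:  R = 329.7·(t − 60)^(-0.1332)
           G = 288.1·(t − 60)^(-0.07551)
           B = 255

0.899

At 9972 K (t = 99.72):
  B = 255 by definition for t > 66.
At 5736 K (t = 57.36):
  B = 138.5·ln(57.36 − 10) − 305.0 = 138.5·ln 47.36 − 305.0 = 138.5·3.8578 − 305.0 = 229.302.
Gain = 229.302 / 255.000 = 0.8992 → 0.899.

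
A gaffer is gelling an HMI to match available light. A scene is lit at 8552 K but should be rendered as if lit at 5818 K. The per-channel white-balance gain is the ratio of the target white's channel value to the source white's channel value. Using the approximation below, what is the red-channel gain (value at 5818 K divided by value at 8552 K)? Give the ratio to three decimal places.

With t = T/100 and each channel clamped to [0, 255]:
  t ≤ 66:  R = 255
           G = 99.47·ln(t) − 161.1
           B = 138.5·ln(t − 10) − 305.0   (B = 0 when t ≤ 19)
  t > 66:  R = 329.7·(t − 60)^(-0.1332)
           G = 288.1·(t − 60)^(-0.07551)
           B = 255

At 8552 K (t = 85.52):
  R = 329.7·(85.52 − 60)^(-0.1332) = 329.7·25.52^(-0.1332) = 329.7·0.64954 = 214.152.
At 5818 K (t = 58.18):
  R = 255 by definition for t ≤ 66.
Gain = 255.000 / 214.152 = 1.1907 → 1.191.

1.191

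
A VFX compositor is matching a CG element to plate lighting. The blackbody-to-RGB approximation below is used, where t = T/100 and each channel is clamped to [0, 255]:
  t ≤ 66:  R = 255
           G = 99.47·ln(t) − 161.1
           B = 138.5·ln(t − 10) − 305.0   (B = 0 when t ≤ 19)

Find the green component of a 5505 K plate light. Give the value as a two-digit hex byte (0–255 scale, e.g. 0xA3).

0xEE

t = 5505/100 = 55.05; the t ≤ 66 branch applies.
G = 99.47·ln 55.05 − 161.1 = 99.47·4.0082 − 161.1 = 237.600.
Rounded: 238; in hex, 0xEE.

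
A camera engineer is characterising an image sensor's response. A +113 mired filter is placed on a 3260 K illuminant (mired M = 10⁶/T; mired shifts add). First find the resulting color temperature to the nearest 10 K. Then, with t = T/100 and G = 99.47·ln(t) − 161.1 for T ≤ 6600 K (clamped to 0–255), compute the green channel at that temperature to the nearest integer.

154

M_in = 10⁶/3260 = 306.75; M_out = 306.75 + (+113) = 419.75.
T_out = 10⁶/419.75 = 2382.4 K → 2380 K; t = 23.8.
G = 99.47·ln 23.8 − 161.1 = 99.47·3.1697 − 161.1 = 154.189.
Rounded: 154.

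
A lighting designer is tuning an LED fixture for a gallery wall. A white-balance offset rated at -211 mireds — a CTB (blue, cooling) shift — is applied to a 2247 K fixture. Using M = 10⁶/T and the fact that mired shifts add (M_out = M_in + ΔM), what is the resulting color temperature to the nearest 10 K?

4270 K

M_in = 10⁶/2247 = 445.04 mireds.
M_out = 445.04 + (-211) = 234.04 mireds.
T_out = 10⁶/234.04 = 4272.8 K → 4270 K.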